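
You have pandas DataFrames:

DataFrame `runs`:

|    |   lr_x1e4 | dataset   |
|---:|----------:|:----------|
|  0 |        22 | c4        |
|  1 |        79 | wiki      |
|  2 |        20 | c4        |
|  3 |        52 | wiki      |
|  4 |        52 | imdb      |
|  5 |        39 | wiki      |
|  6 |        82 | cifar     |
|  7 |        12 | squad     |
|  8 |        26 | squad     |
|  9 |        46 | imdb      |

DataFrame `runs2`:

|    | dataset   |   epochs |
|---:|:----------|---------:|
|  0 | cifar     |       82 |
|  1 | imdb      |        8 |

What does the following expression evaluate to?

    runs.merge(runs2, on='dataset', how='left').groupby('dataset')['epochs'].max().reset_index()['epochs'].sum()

90.0

merge on 'dataset' (how='left') → 10 rows:
   lr_x1e4 dataset  epochs
0       22      c4     NaN
1       79    wiki     NaN
2       20      c4     NaN
3       52    wiki     NaN
4       52    imdb     8.0
5       39    wiki     NaN
6       82   cifar    82.0
7       12   squad     NaN
8       26   squad     NaN
9       46    imdb     8.0
group by dataset, max of epochs:
dataset
c4        NaN
cifar    82.0
imdb      8.0
squad     NaN
wiki      NaN
Name: epochs, dtype: float64
reset_index():
  dataset  epochs
0      c4     NaN
1   cifar    82.0
2    imdb     8.0
3   squad     NaN
4    wiki     NaN
Finally, sum of column 'epochs' = 90.0.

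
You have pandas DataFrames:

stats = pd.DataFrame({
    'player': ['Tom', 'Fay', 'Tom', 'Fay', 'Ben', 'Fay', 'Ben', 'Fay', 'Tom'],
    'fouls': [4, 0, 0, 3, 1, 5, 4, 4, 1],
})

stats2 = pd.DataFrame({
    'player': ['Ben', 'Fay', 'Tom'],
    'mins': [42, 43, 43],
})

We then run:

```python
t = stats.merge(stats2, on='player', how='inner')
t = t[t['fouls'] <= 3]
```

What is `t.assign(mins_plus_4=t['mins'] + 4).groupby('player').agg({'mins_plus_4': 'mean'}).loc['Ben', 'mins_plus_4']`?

merge on 'player' (how='inner') → 9 rows:
  player  fouls  mins
0    Tom      4    43
1    Fay      0    43
2    Tom      0    43
3    Fay      3    43
4    Ben      1    42
5    Fay      5    43
6    Ben      4    42
7    Fay      4    43
8    Tom      1    43
filter rows where fouls <= 3:
  player  fouls  mins
1    Fay      0    43
2    Tom      0    43
3    Fay      3    43
4    Ben      1    42
8    Tom      1    43
add column mins_plus_4 = t['mins'] + 4:
  player  fouls  mins  mins_plus_4
1    Fay      0    43           47
2    Tom      0    43           47
3    Fay      3    43           47
4    Ben      1    42           46
8    Tom      1    43           47
group by player, mean of mins_plus_4:
        mins_plus_4
player             
Ben            46.0
Fay            47.0
Tom            47.0
Then the value at row 'Ben', column 'mins_plus_4': 46.0

46.0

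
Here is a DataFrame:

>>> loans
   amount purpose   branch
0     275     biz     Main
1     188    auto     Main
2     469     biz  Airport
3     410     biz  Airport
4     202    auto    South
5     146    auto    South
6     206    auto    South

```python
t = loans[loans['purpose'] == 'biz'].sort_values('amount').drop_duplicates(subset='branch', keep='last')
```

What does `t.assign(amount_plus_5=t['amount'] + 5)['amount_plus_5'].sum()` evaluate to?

754

filter rows where purpose == 'biz':
   amount purpose   branch
0     275     biz     Main
2     469     biz  Airport
3     410     biz  Airport
sort by amount:
   amount purpose   branch
0     275     biz     Main
3     410     biz  Airport
2     469     biz  Airport
drop duplicate branch (keep=last):
   amount purpose   branch
0     275     biz     Main
2     469     biz  Airport
add column amount_plus_5 = t['amount'] + 5:
   amount purpose   branch  amount_plus_5
0     275     biz     Main            280
2     469     biz  Airport            474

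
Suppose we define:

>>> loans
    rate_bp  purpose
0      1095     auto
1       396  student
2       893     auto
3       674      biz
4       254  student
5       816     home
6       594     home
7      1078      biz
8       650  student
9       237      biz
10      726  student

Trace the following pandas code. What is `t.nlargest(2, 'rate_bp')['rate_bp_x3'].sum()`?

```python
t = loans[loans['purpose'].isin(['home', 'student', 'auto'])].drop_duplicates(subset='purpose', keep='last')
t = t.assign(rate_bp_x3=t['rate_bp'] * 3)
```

4857

filter rows where purpose in ['home', 'student', 'auto']:
    rate_bp  purpose
0      1095     auto
1       396  student
2       893     auto
4       254  student
5       816     home
6       594     home
8       650  student
10      726  student
drop duplicate purpose (keep=last):
    rate_bp  purpose
2       893     auto
6       594     home
10      726  student
add column rate_bp_x3 = t['rate_bp'] * 3:
    rate_bp  purpose  rate_bp_x3
2       893     auto        2679
6       594     home        1782
10      726  student        2178
take 2 rows with largest rate_bp:
    rate_bp  purpose  rate_bp_x3
2       893     auto        2679
10      726  student        2178
Hence 4857.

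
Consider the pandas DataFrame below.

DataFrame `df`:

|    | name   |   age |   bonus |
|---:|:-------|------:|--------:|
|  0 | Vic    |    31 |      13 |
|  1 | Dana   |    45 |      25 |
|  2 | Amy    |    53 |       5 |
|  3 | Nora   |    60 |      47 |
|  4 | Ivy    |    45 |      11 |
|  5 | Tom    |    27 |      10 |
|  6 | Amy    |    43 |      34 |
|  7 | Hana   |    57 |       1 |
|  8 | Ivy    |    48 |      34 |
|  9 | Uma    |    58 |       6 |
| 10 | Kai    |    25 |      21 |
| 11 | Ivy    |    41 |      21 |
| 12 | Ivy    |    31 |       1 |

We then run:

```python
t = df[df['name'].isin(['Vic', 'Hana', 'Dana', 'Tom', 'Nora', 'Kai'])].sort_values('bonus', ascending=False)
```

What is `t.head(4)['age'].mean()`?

40.25

filter rows where name in ['Vic', 'Hana', 'Dana', 'Tom', 'Nora', 'Kai']:
    name  age  bonus
0    Vic   31     13
1   Dana   45     25
3   Nora   60     47
5    Tom   27     10
7   Hana   57      1
10   Kai   25     21
sort by bonus descending:
    name  age  bonus
3   Nora   60     47
1   Dana   45     25
10   Kai   25     21
0    Vic   31     13
5    Tom   27     10
7   Hana   57      1
take first 4 rows:
    name  age  bonus
3   Nora   60     47
1   Dana   45     25
10   Kai   25     21
0    Vic   31     13
Hence 40.25.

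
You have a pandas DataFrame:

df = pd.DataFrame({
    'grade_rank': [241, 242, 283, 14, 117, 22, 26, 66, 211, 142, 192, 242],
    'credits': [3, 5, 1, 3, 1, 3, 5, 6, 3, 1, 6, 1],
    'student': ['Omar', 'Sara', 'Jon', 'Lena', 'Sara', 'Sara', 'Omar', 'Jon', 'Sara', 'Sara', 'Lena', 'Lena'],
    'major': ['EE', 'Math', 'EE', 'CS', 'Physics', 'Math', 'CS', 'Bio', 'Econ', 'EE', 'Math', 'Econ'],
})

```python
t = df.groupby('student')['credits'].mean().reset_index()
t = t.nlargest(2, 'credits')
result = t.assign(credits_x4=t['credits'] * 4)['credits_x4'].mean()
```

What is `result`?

15.0

group by student, mean of credits:
student
Jon     3.500000
Lena    3.333333
Omar    4.000000
Sara    2.600000
Name: credits, dtype: float64
reset_index():
  student   credits
0     Jon  3.500000
1    Lena  3.333333
2    Omar  4.000000
3    Sara  2.600000
take 2 rows with largest credits:
  student  credits
2    Omar      4.0
0     Jon      3.5
add column credits_x4 = t['credits'] * 4:
  student  credits  credits_x4
2    Omar      4.0        16.0
0     Jon      3.5        14.0
So mean() = 15.0.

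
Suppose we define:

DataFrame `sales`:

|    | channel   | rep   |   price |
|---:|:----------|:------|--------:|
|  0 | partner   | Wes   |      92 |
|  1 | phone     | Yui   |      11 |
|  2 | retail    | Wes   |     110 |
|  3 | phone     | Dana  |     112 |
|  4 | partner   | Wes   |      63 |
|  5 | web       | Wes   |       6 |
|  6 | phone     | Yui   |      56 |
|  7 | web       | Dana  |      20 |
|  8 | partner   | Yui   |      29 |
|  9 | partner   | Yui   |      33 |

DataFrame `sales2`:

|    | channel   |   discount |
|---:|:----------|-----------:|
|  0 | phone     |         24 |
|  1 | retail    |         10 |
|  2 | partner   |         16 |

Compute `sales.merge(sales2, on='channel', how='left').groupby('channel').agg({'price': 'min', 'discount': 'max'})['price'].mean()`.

merge on 'channel' (how='left') → 10 rows:
   channel   rep  price  discount
0  partner   Wes     92      16.0
1    phone   Yui     11      24.0
2   retail   Wes    110      10.0
3    phone  Dana    112      24.0
4  partner   Wes     63      16.0
5      web   Wes      6       NaN
6    phone   Yui     56      24.0
7      web  Dana     20       NaN
8  partner   Yui     29      16.0
9  partner   Yui     33      16.0
group by channel: min(price), max(discount):
         price  discount
channel                 
partner     29      16.0
phone       11      24.0
retail     110      10.0
web          6       NaN

39.0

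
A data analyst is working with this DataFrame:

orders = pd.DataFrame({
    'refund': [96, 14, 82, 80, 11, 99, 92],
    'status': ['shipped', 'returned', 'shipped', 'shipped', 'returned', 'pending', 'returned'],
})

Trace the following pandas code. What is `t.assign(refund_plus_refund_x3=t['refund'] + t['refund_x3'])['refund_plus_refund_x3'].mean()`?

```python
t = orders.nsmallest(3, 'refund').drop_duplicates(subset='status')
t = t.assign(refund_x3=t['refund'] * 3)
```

take 3 rows with smallest refund:
   refund    status
4      11  returned
1      14  returned
3      80   shipped
drop duplicate status (keep=first):
   refund    status
4      11  returned
3      80   shipped
add column refund_x3 = t['refund'] * 3:
   refund    status  refund_x3
4      11  returned         33
3      80   shipped        240
add column refund_plus_refund_x3 = t['refund'] + t['refund_x3']:
   refund    status  refund_x3  refund_plus_refund_x3
4      11  returned         33                     44
3      80   shipped        240                    320
The mean of column 'refund_plus_refund_x3' is 182.0.

182.0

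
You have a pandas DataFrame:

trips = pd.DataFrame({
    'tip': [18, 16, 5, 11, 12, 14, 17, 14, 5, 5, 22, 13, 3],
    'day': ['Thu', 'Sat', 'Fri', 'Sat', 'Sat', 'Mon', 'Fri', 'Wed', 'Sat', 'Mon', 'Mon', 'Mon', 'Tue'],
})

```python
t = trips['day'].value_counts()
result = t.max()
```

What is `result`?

4

value_counts of day:
day
Sat    4
Mon    4
Fri    2
Thu    1
Wed    1
Tue    1
Name: count, dtype: int64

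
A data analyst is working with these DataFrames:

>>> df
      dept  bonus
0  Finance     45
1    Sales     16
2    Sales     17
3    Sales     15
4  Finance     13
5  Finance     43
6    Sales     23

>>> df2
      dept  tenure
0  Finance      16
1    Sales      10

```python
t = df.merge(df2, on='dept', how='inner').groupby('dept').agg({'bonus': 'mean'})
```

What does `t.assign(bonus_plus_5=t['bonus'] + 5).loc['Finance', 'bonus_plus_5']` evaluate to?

merge on 'dept' (how='inner') → 7 rows:
      dept  bonus  tenure
0  Finance     45      16
1    Sales     16      10
2    Sales     17      10
3    Sales     15      10
4  Finance     13      16
5  Finance     43      16
6    Sales     23      10
group by dept, mean of bonus:
             bonus
dept              
Finance  33.666667
Sales    17.750000
add column bonus_plus_5 = t['bonus'] + 5:
             bonus  bonus_plus_5
dept                            
Finance  33.666667     38.666667
Sales    17.750000     22.750000
Finally, value at row 'Finance', column 'bonus_plus_5' = 38.6666666667.

38.6666666667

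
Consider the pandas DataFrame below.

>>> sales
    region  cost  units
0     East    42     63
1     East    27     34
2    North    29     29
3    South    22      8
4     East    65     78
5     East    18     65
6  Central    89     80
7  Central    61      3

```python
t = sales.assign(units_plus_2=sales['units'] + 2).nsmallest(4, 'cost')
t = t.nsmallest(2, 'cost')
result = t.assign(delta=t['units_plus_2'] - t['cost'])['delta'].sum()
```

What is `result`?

37

add column units_plus_2 = sales['units'] + 2:
    region  cost  units  units_plus_2
0     East    42     63            65
1     East    27     34            36
2    North    29     29            31
3    South    22      8            10
4     East    65     78            80
5     East    18     65            67
6  Central    89     80            82
7  Central    61      3             5
take 4 rows with smallest cost:
  region  cost  units  units_plus_2
5   East    18     65            67
3  South    22      8            10
1   East    27     34            36
2  North    29     29            31
take 2 rows with smallest cost:
  region  cost  units  units_plus_2
5   East    18     65            67
3  South    22      8            10
add column delta = t['units_plus_2'] - t['cost']:
  region  cost  units  units_plus_2  delta
5   East    18     65            67     49
3  South    22      8            10    -12
Hence 37.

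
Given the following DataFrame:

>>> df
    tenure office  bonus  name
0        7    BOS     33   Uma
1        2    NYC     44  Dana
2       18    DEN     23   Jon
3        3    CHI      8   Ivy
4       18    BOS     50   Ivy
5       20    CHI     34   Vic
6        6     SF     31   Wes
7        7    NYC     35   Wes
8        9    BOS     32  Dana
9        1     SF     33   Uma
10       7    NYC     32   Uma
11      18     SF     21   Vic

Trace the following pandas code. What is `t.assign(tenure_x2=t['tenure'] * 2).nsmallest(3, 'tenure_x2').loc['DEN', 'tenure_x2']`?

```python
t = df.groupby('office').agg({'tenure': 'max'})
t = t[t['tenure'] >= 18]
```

group by office, max of tenure:
        tenure
office        
BOS         18
CHI         20
DEN         18
NYC          7
SF          18
filter rows where tenure >= 18:
        tenure
office        
BOS         18
CHI         20
DEN         18
SF          18
add column tenure_x2 = t['tenure'] * 2:
        tenure  tenure_x2
office                   
BOS         18         36
CHI         20         40
DEN         18         36
SF          18         36
take 3 rows with smallest tenure_x2:
        tenure  tenure_x2
office                   
BOS         18         36
DEN         18         36
SF          18         36
Then the value at row 'DEN', column 'tenure_x2': 36

36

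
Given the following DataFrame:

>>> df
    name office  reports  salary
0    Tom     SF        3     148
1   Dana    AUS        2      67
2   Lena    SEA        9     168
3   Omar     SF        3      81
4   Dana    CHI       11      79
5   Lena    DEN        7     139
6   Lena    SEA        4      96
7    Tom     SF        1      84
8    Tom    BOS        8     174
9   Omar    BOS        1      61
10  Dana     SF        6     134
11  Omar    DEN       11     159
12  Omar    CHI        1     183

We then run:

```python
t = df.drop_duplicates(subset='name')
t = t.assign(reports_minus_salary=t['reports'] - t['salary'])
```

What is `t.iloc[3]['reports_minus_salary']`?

-78

drop duplicate name (keep=first):
   name office  reports  salary
0   Tom     SF        3     148
1  Dana    AUS        2      67
2  Lena    SEA        9     168
3  Omar     SF        3      81
add column reports_minus_salary = t['reports'] - t['salary']:
   name office  reports  salary  reports_minus_salary
0   Tom     SF        3     148                  -145
1  Dana    AUS        2      67                   -65
2  Lena    SEA        9     168                  -159
3  Omar     SF        3      81                   -78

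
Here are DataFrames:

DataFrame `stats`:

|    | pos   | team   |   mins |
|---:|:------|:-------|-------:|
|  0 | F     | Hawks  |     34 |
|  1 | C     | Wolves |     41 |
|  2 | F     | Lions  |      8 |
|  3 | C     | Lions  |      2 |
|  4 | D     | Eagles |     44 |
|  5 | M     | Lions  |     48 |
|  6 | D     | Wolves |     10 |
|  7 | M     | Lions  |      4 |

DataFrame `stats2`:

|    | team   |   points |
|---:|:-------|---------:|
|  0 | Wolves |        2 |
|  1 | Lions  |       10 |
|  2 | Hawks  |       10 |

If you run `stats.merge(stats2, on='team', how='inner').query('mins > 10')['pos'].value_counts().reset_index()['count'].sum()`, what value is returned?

merge on 'team' (how='inner') → 7 rows:
  pos    team  mins  points
0   F   Hawks    34      10
1   C  Wolves    41       2
2   F   Lions     8      10
3   C   Lions     2      10
4   M   Lions    48      10
5   D  Wolves    10       2
6   M   Lions     4      10
filter rows where mins > 10:
  pos    team  mins  points
0   F   Hawks    34      10
1   C  Wolves    41       2
4   M   Lions    48      10
value_counts of pos:
pos
F    1
C    1
M    1
Name: count, dtype: int64
reset_index():
  pos  count
0   F      1
1   C      1
2   M      1
Hence 3.

3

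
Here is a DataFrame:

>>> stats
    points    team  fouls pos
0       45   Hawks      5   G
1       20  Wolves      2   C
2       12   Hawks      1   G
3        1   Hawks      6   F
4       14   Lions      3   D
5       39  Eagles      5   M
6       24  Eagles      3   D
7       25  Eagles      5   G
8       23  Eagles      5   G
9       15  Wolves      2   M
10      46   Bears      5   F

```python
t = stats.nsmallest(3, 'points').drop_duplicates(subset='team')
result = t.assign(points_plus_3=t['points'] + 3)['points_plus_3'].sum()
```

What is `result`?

21

take 3 rows with smallest points:
   points   team  fouls pos
3       1  Hawks      6   F
2      12  Hawks      1   G
4      14  Lions      3   D
drop duplicate team (keep=first):
   points   team  fouls pos
3       1  Hawks      6   F
4      14  Lions      3   D
add column points_plus_3 = t['points'] + 3:
   points   team  fouls pos  points_plus_3
3       1  Hawks      6   F              4
4      14  Lions      3   D             17
Then the sum of column 'points_plus_3': 21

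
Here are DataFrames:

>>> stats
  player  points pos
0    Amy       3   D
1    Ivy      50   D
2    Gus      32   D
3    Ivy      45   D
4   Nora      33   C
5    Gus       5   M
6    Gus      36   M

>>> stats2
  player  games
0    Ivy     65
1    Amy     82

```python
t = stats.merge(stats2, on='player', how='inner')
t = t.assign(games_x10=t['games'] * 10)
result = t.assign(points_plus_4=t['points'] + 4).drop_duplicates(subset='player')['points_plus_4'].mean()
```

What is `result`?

30.5

merge on 'player' (how='inner') → 3 rows:
  player  points pos  games
0    Amy       3   D     82
1    Ivy      50   D     65
2    Ivy      45   D     65
add column games_x10 = t['games'] * 10:
  player  points pos  games  games_x10
0    Amy       3   D     82        820
1    Ivy      50   D     65        650
2    Ivy      45   D     65        650
add column points_plus_4 = t['points'] + 4:
  player  points pos  games  games_x10  points_plus_4
0    Amy       3   D     82        820              7
1    Ivy      50   D     65        650             54
2    Ivy      45   D     65        650             49
drop duplicate player (keep=first):
  player  points pos  games  games_x10  points_plus_4
0    Amy       3   D     82        820              7
1    Ivy      50   D     65        650             54
Then the mean of column 'points_plus_4': 30.5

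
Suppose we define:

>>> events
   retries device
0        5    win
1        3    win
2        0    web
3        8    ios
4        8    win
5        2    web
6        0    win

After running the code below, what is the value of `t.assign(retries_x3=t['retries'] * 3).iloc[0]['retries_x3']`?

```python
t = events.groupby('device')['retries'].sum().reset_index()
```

24

group by device, sum of retries:
device
ios     8
web     2
win    16
Name: retries, dtype: int64
reset_index():
  device  retries
0    ios        8
1    web        2
2    win       16
add column retries_x3 = t['retries'] * 3:
  device  retries  retries_x3
0    ios        8          24
1    web        2           6
2    win       16          48
The value at position 0, column 'retries_x3' is 24.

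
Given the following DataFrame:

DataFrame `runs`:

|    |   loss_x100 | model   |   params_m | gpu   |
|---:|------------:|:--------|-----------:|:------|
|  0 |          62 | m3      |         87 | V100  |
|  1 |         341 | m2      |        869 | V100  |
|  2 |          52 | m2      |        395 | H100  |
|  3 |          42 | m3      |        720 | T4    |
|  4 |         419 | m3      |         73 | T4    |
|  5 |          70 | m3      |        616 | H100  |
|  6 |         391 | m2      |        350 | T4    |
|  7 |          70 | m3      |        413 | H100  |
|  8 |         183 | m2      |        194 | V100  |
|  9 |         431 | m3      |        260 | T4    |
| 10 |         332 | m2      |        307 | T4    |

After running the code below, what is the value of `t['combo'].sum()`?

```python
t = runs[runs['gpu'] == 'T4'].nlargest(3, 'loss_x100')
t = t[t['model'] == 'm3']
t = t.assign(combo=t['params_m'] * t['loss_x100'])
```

filter rows where gpu == 'T4':
    loss_x100 model  params_m gpu
3          42    m3       720  T4
4         419    m3        73  T4
6         391    m2       350  T4
9         431    m3       260  T4
10        332    m2       307  T4
take 3 rows with largest loss_x100:
   loss_x100 model  params_m gpu
9        431    m3       260  T4
4        419    m3        73  T4
6        391    m2       350  T4
filter rows where model == 'm3':
   loss_x100 model  params_m gpu
9        431    m3       260  T4
4        419    m3        73  T4
add column combo = t['params_m'] * t['loss_x100']:
   loss_x100 model  params_m gpu   combo
9        431    m3       260  T4  112060
4        419    m3        73  T4   30587

142647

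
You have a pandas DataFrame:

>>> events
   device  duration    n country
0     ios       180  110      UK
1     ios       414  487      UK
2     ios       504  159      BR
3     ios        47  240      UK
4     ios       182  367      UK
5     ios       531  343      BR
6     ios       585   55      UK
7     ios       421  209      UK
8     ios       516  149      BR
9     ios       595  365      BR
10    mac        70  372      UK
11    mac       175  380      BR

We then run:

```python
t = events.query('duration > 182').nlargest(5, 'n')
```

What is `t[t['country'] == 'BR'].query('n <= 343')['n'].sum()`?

502

filter rows where duration > 182:
  device  duration    n country
1    ios       414  487      UK
2    ios       504  159      BR
5    ios       531  343      BR
6    ios       585   55      UK
7    ios       421  209      UK
8    ios       516  149      BR
9    ios       595  365      BR
take 5 rows with largest n:
  device  duration    n country
1    ios       414  487      UK
9    ios       595  365      BR
5    ios       531  343      BR
7    ios       421  209      UK
2    ios       504  159      BR
filter rows where country == 'BR':
  device  duration    n country
9    ios       595  365      BR
5    ios       531  343      BR
2    ios       504  159      BR
filter rows where n <= 343:
  device  duration    n country
5    ios       531  343      BR
2    ios       504  159      BR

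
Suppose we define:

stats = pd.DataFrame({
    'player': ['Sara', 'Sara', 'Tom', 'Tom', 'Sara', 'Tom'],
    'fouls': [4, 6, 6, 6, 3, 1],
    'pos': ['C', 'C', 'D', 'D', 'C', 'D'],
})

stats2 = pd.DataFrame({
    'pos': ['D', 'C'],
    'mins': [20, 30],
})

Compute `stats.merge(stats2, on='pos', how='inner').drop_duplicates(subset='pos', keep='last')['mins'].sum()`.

merge on 'pos' (how='inner') → 6 rows:
  player  fouls pos  mins
0   Sara      4   C    30
1   Sara      6   C    30
2    Tom      6   D    20
3    Tom      6   D    20
4   Sara      3   C    30
5    Tom      1   D    20
drop duplicate pos (keep=last):
  player  fouls pos  mins
4   Sara      3   C    30
5    Tom      1   D    20
Taking the sum of column 'mins' gives 50.

50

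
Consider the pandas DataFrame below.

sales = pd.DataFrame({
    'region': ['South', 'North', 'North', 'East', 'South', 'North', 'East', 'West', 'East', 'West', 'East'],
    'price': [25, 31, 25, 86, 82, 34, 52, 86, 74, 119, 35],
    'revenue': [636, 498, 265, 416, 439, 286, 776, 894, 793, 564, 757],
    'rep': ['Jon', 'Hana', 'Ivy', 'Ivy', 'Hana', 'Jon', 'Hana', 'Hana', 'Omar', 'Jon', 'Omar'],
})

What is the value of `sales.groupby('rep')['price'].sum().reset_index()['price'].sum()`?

649

group by rep, sum of price:
rep
Hana    251
Ivy     111
Jon     178
Omar    109
Name: price, dtype: int64
reset_index():
    rep  price
0  Hana    251
1   Ivy    111
2   Jon    178
3  Omar    109
Hence 649.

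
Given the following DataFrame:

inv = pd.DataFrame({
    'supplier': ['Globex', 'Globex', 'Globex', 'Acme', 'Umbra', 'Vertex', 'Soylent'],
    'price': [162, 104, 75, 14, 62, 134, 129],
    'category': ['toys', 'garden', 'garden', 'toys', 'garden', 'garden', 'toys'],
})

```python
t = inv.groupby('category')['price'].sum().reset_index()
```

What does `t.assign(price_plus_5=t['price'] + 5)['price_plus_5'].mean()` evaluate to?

345.0

group by category, sum of price:
category
garden    375
toys      305
Name: price, dtype: int64
reset_index():
  category  price
0   garden    375
1     toys    305
add column price_plus_5 = t['price'] + 5:
  category  price  price_plus_5
0   garden    375           380
1     toys    305           310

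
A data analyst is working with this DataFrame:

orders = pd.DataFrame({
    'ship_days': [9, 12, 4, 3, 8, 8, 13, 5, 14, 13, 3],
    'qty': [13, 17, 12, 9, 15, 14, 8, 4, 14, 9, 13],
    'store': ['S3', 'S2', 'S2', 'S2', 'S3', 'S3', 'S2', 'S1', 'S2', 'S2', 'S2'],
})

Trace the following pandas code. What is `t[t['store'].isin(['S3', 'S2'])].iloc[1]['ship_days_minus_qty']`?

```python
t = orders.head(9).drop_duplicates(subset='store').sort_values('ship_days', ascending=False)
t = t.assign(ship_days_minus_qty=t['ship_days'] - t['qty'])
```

take first 9 rows:
   ship_days  qty store
0          9   13    S3
1         12   17    S2
2          4   12    S2
3          3    9    S2
4          8   15    S3
5          8   14    S3
6         13    8    S2
7          5    4    S1
8         14   14    S2
drop duplicate store (keep=first):
   ship_days  qty store
0          9   13    S3
1         12   17    S2
7          5    4    S1
sort by ship_days descending:
   ship_days  qty store
1         12   17    S2
0          9   13    S3
7          5    4    S1
add column ship_days_minus_qty = t['ship_days'] - t['qty']:
   ship_days  qty store  ship_days_minus_qty
1         12   17    S2                   -5
0          9   13    S3                   -4
7          5    4    S1                    1
filter rows where store in ['S3', 'S2']:
   ship_days  qty store  ship_days_minus_qty
1         12   17    S2                   -5
0          9   13    S3                   -4
Reading off the value at position 1, column 'ship_days_minus_qty', we get -4.

-4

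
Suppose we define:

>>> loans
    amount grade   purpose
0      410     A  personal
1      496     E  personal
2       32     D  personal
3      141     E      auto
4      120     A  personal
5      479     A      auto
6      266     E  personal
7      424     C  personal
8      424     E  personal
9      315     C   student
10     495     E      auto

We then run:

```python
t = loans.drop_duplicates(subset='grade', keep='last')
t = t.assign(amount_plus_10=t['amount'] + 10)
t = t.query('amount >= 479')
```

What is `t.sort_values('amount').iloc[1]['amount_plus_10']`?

505

drop duplicate grade (keep=last):
    amount grade   purpose
2       32     D  personal
5      479     A      auto
9      315     C   student
10     495     E      auto
add column amount_plus_10 = t['amount'] + 10:
    amount grade   purpose  amount_plus_10
2       32     D  personal              42
5      479     A      auto             489
9      315     C   student             325
10     495     E      auto             505
filter rows where amount >= 479:
    amount grade purpose  amount_plus_10
5      479     A    auto             489
10     495     E    auto             505
sort by amount:
    amount grade purpose  amount_plus_10
5      479     A    auto             489
10     495     E    auto             505
Then the value at position 1, column 'amount_plus_10': 505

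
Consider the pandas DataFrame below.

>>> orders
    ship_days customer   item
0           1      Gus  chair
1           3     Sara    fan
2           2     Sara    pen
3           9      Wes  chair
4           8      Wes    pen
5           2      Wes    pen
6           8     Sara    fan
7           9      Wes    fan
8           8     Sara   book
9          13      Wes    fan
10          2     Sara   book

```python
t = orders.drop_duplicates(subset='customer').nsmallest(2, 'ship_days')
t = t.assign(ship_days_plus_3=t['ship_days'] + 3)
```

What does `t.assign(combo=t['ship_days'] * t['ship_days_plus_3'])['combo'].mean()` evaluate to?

11.0

drop duplicate customer (keep=first):
   ship_days customer   item
0          1      Gus  chair
1          3     Sara    fan
3          9      Wes  chair
take 2 rows with smallest ship_days:
   ship_days customer   item
0          1      Gus  chair
1          3     Sara    fan
add column ship_days_plus_3 = t['ship_days'] + 3:
   ship_days customer   item  ship_days_plus_3
0          1      Gus  chair                 4
1          3     Sara    fan                 6
add column combo = t['ship_days'] * t['ship_days_plus_3']:
   ship_days customer   item  ship_days_plus_3  combo
0          1      Gus  chair                 4      4
1          3     Sara    fan                 6     18
The mean of column 'combo' is 11.0.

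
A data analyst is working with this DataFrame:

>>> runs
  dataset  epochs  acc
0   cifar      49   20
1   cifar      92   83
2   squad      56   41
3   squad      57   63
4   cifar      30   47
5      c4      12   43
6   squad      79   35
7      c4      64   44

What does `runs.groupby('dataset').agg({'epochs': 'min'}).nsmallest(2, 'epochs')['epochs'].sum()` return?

42

group by dataset, min of epochs:
         epochs
dataset        
c4           12
cifar        30
squad        56
take 2 rows with smallest epochs:
         epochs
dataset        
c4           12
cifar        30
So sum() = 42.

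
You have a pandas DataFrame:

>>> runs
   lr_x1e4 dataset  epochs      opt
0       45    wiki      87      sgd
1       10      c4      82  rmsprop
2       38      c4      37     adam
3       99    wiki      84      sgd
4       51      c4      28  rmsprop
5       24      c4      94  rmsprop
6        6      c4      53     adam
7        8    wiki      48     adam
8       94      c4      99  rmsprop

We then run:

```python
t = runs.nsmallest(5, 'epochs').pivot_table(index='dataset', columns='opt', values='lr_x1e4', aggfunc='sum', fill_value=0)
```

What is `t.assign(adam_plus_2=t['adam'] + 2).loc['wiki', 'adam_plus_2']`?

10

take 5 rows with smallest epochs:
   lr_x1e4 dataset  epochs      opt
4       51      c4      28  rmsprop
2       38      c4      37     adam
7        8    wiki      48     adam
6        6      c4      53     adam
1       10      c4      82  rmsprop
pivot: rows=dataset, cols=opt, sum(lr_x1e4):
opt      adam  rmsprop
dataset               
c4         44       61
wiki        8        0
add column adam_plus_2 = t['adam'] + 2:
opt      adam  rmsprop  adam_plus_2
dataset                            
c4         44       61           46
wiki        8        0           10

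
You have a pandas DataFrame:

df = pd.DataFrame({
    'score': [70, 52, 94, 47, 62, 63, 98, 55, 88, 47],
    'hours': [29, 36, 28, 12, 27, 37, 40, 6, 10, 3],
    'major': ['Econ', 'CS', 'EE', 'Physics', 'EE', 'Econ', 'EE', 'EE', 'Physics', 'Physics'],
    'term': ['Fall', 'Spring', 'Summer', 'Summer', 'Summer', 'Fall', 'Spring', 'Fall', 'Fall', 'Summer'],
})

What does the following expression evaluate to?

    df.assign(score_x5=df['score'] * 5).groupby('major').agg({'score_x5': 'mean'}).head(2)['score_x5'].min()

260.0

add column score_x5 = df['score'] * 5:
   score  hours    major    term  score_x5
0     70     29     Econ    Fall       350
1     52     36       CS  Spring       260
2     94     28       EE  Summer       470
3     47     12  Physics  Summer       235
4     62     27       EE  Summer       310
5     63     37     Econ    Fall       315
6     98     40       EE  Spring       490
7     55      6       EE    Fall       275
8     88     10  Physics    Fall       440
9     47      3  Physics  Summer       235
group by major, mean of score_x5:
           score_x5
major              
CS       260.000000
EE       386.250000
Econ     332.500000
Physics  303.333333
take first 2 rows:
       score_x5
major          
CS       260.00
EE       386.25
The min of column 'score_x5' is 260.0.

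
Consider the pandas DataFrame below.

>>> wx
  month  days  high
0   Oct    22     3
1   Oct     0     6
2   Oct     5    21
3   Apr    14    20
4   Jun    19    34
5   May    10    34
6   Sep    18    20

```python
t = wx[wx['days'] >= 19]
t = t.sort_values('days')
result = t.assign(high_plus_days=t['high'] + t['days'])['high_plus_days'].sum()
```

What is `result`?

78

filter rows where days >= 19:
  month  days  high
0   Oct    22     3
4   Jun    19    34
sort by days:
  month  days  high
4   Jun    19    34
0   Oct    22     3
add column high_plus_days = t['high'] + t['days']:
  month  days  high  high_plus_days
4   Jun    19    34              53
0   Oct    22     3              25
Reading off the sum of column 'high_plus_days', we get 78.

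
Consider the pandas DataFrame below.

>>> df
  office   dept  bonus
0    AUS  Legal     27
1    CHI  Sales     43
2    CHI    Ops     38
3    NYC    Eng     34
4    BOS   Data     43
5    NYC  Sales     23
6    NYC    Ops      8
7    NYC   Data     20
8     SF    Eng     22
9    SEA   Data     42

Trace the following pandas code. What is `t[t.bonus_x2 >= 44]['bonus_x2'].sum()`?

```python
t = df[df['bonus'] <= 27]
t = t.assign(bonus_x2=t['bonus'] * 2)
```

144

filter rows where bonus <= 27:
  office   dept  bonus
0    AUS  Legal     27
5    NYC  Sales     23
6    NYC    Ops      8
7    NYC   Data     20
8     SF    Eng     22
add column bonus_x2 = t['bonus'] * 2:
  office   dept  bonus  bonus_x2
0    AUS  Legal     27        54
5    NYC  Sales     23        46
6    NYC    Ops      8        16
7    NYC   Data     20        40
8     SF    Eng     22        44
filter rows where bonus_x2 >= 44:
  office   dept  bonus  bonus_x2
0    AUS  Legal     27        54
5    NYC  Sales     23        46
8     SF    Eng     22        44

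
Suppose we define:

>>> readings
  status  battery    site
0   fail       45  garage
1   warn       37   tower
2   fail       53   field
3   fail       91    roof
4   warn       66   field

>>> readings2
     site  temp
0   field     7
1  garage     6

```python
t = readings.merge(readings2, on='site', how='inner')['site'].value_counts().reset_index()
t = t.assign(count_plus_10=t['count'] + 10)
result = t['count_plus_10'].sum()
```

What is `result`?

23

merge on 'site' (how='inner') → 3 rows:
  status  battery    site  temp
0   fail       45  garage     6
1   fail       53   field     7
2   warn       66   field     7
value_counts of site:
site
field     2
garage    1
Name: count, dtype: int64
reset_index():
     site  count
0   field      2
1  garage      1
add column count_plus_10 = t['count'] + 10:
     site  count  count_plus_10
0   field      2             12
1  garage      1             11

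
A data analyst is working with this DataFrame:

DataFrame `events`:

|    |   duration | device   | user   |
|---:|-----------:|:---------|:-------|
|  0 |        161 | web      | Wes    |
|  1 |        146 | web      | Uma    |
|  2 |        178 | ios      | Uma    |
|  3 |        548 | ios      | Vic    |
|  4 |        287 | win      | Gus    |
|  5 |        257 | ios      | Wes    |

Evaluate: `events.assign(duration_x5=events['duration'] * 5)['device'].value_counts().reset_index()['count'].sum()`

6

add column duration_x5 = events['duration'] * 5:
   duration device user  duration_x5
0       161    web  Wes          805
1       146    web  Uma          730
2       178    ios  Uma          890
3       548    ios  Vic         2740
4       287    win  Gus         1435
5       257    ios  Wes         1285
value_counts of device:
device
ios    3
web    2
win    1
Name: count, dtype: int64
reset_index():
  device  count
0    ios      3
1    web      2
2    win      1
So sum() = 6.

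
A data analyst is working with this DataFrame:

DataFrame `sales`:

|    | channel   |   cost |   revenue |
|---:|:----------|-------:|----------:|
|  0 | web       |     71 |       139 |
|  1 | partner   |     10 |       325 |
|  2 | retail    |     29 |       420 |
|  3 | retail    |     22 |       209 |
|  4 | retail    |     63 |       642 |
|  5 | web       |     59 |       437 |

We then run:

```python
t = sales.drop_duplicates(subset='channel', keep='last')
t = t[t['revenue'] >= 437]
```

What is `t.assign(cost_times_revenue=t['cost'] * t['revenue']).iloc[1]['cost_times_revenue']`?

25783

drop duplicate channel (keep=last):
   channel  cost  revenue
1  partner    10      325
4   retail    63      642
5      web    59      437
filter rows where revenue >= 437:
  channel  cost  revenue
4  retail    63      642
5     web    59      437
add column cost_times_revenue = t['cost'] * t['revenue']:
  channel  cost  revenue  cost_times_revenue
4  retail    63      642               40446
5     web    59      437               25783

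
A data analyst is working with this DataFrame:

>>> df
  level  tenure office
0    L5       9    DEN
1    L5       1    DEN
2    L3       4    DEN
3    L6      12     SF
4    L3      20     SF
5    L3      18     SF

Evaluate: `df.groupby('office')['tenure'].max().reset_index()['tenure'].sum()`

29

group by office, max of tenure:
office
DEN     9
SF     20
Name: tenure, dtype: int64
reset_index():
  office  tenure
0    DEN       9
1     SF      20
Taking the sum of column 'tenure' gives 29.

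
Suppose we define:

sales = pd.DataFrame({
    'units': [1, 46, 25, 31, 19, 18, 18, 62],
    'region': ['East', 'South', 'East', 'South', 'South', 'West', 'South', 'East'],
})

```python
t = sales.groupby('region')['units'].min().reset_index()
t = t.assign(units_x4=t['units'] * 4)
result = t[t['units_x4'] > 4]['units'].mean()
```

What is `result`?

18.0

group by region, min of units:
region
East      1
South    18
West     18
Name: units, dtype: int64
reset_index():
  region  units
0   East      1
1  South     18
2   West     18
add column units_x4 = t['units'] * 4:
  region  units  units_x4
0   East      1         4
1  South     18        72
2   West     18        72
filter rows where units_x4 > 4:
  region  units  units_x4
1  South     18        72
2   West     18        72
Hence 18.0.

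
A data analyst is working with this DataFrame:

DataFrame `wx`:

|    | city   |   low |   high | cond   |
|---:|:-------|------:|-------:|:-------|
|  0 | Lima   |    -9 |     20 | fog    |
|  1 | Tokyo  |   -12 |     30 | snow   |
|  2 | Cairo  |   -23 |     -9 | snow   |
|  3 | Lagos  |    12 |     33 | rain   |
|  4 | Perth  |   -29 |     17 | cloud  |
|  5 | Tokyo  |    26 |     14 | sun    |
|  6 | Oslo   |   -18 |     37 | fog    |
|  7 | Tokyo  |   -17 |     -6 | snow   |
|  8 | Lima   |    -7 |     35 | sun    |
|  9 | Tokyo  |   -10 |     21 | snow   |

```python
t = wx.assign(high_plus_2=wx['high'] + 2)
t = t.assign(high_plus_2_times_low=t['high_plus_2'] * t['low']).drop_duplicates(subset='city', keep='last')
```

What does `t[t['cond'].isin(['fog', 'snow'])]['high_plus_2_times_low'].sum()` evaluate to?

add column high_plus_2 = wx['high'] + 2:
    city  low  high   cond  high_plus_2
0   Lima   -9    20    fog           22
1  Tokyo  -12    30   snow           32
2  Cairo  -23    -9   snow           -7
3  Lagos   12    33   rain           35
4  Perth  -29    17  cloud           19
5  Tokyo   26    14    sun           16
6   Oslo  -18    37    fog           39
7  Tokyo  -17    -6   snow           -4
8   Lima   -7    35    sun           37
9  Tokyo  -10    21   snow           23
add column high_plus_2_times_low = t['high_plus_2'] * t['low']:
    city  low  high   cond  high_plus_2  high_plus_2_times_low
0   Lima   -9    20    fog           22                   -198
1  Tokyo  -12    30   snow           32                   -384
2  Cairo  -23    -9   snow           -7                    161
3  Lagos   12    33   rain           35                    420
4  Perth  -29    17  cloud           19                   -551
5  Tokyo   26    14    sun           16                    416
6   Oslo  -18    37    fog           39                   -702
7  Tokyo  -17    -6   snow           -4                     68
8   Lima   -7    35    sun           37                   -259
9  Tokyo  -10    21   snow           23                   -230
drop duplicate city (keep=last):
    city  low  high   cond  high_plus_2  high_plus_2_times_low
2  Cairo  -23    -9   snow           -7                    161
3  Lagos   12    33   rain           35                    420
4  Perth  -29    17  cloud           19                   -551
6   Oslo  -18    37    fog           39                   -702
8   Lima   -7    35    sun           37                   -259
9  Tokyo  -10    21   snow           23                   -230
filter rows where cond in ['fog', 'snow']:
    city  low  high  cond  high_plus_2  high_plus_2_times_low
2  Cairo  -23    -9  snow           -7                    161
6   Oslo  -18    37   fog           39                   -702
9  Tokyo  -10    21  snow           23                   -230
Finally, sum of column 'high_plus_2_times_low' = -771.

-771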